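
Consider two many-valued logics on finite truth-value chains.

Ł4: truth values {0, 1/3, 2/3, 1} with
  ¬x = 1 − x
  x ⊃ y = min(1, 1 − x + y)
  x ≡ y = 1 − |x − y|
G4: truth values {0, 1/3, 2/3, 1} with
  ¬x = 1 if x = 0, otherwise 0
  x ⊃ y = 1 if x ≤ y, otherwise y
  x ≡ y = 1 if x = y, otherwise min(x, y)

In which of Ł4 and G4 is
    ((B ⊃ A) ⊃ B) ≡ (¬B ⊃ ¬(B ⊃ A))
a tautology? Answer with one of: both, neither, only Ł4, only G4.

only Ł4

In Ł4: every assignment gives 1 — tautology.
In G4: at A = 1/3, B = 1/3 the value is 1/3 — not a tautology.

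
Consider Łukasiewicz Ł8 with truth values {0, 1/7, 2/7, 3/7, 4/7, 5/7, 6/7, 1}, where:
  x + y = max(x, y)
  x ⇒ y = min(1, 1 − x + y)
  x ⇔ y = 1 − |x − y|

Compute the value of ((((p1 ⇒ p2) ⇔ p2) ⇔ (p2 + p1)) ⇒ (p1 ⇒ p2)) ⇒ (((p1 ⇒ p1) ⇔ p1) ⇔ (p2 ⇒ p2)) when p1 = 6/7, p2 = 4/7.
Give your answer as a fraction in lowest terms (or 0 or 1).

1

p1 ⇒ p2 = 6/7 ⇒ 4/7 = 5/7
(p1 ⇒ p2) ⇔ p2 = 5/7 ⇔ 4/7 = 6/7
p2 + p1 = 4/7 + 6/7 = 6/7
((p1 ⇒ p2) ⇔ p2) ⇔ (p2 + p1) = 6/7 ⇔ 6/7 = 1
p1 ⇒ p2 = 6/7 ⇒ 4/7 = 5/7
(((p1 ⇒ p2) ⇔ p2) ⇔ (p2 + p1)) ⇒ (p1 ⇒ p2) = 1 ⇒ 5/7 = 5/7
p1 ⇒ p1 = 6/7 ⇒ 6/7 = 1
(p1 ⇒ p1) ⇔ p1 = 1 ⇔ 6/7 = 6/7
p2 ⇒ p2 = 4/7 ⇒ 4/7 = 1
((p1 ⇒ p1) ⇔ p1) ⇔ (p2 ⇒ p2) = 6/7 ⇔ 1 = 6/7
((((p1 ⇒ p2) ⇔ p2) ⇔ (p2 + p1)) ⇒ (p1 ⇒ p2)) ⇒ (((p1 ⇒ p1) ⇔ p1) ⇔ (p2 ⇒ p2)) = 5/7 ⇒ 6/7 = 1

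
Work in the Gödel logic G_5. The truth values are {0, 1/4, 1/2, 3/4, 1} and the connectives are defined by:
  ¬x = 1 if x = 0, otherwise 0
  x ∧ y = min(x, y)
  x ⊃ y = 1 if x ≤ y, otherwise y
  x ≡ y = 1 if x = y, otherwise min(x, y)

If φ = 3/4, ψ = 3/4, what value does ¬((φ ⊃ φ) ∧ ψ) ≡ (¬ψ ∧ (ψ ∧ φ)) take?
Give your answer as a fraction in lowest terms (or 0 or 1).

1

φ ⊃ φ = 3/4 ⊃ 3/4 = 1
(φ ⊃ φ) ∧ ψ = 1 ∧ 3/4 = 3/4
¬((φ ⊃ φ) ∧ ψ) = ¬3/4 = 0
¬ψ = ¬3/4 = 0
ψ ∧ φ = 3/4 ∧ 3/4 = 3/4
¬ψ ∧ (ψ ∧ φ) = 0 ∧ 3/4 = 0
¬((φ ⊃ φ) ∧ ψ) ≡ (¬ψ ∧ (ψ ∧ φ)) = 0 ≡ 0 = 1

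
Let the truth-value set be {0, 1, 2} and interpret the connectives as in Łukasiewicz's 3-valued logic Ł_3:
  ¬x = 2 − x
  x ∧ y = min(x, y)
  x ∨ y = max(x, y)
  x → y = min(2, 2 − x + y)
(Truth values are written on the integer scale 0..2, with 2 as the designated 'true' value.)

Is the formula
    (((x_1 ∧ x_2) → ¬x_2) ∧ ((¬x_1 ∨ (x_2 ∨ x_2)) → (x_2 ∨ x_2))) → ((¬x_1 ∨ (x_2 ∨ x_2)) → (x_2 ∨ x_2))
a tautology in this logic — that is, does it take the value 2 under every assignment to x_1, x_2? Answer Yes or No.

Yes

x_1 = 0, x_2 = 0 ↦ 2
x_1 = 0, x_2 = 1 ↦ 2
x_1 = 0, x_2 = 2 ↦ 2
x_1 = 1, x_2 = 0 ↦ 2
x_1 = 1, x_2 = 1 ↦ 2
x_1 = 1, x_2 = 2 ↦ 2
x_1 = 2, x_2 = 0 ↦ 2
x_1 = 2, x_2 = 1 ↦ 2
x_1 = 2, x_2 = 2 ↦ 2
Every assignment gives a value ≥ 2.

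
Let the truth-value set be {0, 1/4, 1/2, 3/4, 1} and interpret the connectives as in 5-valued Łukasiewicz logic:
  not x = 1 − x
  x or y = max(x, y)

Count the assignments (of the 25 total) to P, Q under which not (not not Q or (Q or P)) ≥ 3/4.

4

value 1: 1 assignment (counts)
value 3/4: 3 assignments (counts)
value 1/2: 5 assignments
value 1/4: 7 assignments
value 0: 9 assignments
So 4 of the 25 assignments meet the threshold.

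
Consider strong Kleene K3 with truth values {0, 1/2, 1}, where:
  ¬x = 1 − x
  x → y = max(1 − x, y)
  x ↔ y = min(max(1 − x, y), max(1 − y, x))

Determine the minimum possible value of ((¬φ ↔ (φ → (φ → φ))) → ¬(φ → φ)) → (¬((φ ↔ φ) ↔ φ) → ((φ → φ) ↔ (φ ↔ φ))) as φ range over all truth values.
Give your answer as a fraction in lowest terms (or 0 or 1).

1/2

Take φ = 1/2:
¬φ = ¬1/2 = 1/2
φ → φ = 1/2 → 1/2 = 1/2
φ → (φ → φ) = 1/2 → 1/2 = 1/2
¬φ ↔ (φ → (φ → φ)) = 1/2 ↔ 1/2 = 1/2
φ → φ = 1/2 → 1/2 = 1/2
¬(φ → φ) = ¬1/2 = 1/2
(¬φ ↔ (φ → (φ → φ))) → ¬(φ → φ) = 1/2 → 1/2 = 1/2
φ ↔ φ = 1/2 ↔ 1/2 = 1/2
(φ ↔ φ) ↔ φ = 1/2 ↔ 1/2 = 1/2
¬((φ ↔ φ) ↔ φ) = ¬1/2 = 1/2
φ → φ = 1/2 → 1/2 = 1/2
φ ↔ φ = 1/2 ↔ 1/2 = 1/2
(φ → φ) ↔ (φ ↔ φ) = 1/2 ↔ 1/2 = 1/2
¬((φ ↔ φ) ↔ φ) → ((φ → φ) ↔ (φ ↔ φ)) = 1/2 → 1/2 = 1/2
((¬φ ↔ (φ → (φ → φ))) → ¬(φ → φ)) → (¬((φ ↔ φ) ↔ φ) → ((φ → φ) ↔ (φ ↔ φ))) = 1/2 → 1/2 = 1/2
No assignment yields a value below 1/2, so this is the minimum.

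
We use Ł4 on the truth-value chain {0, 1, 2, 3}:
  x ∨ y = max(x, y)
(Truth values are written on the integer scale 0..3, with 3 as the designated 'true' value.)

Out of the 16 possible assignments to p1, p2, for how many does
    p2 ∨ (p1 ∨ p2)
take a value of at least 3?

p1 = 0, p2 = 0 ↦ 0  <
p1 = 0, p2 = 1 ↦ 1  <
p1 = 0, p2 = 2 ↦ 2  <
p1 = 0, p2 = 3 ↦ 3  ≥
p1 = 1, p2 = 0 ↦ 1  <
p1 = 1, p2 = 1 ↦ 1  <
p1 = 1, p2 = 2 ↦ 2  <
p1 = 1, p2 = 3 ↦ 3  ≥
p1 = 2, p2 = 0 ↦ 2  <
p1 = 2, p2 = 1 ↦ 2  <
p1 = 2, p2 = 2 ↦ 2  <
p1 = 2, p2 = 3 ↦ 3  ≥
p1 = 3, p2 = 0 ↦ 3  ≥
p1 = 3, p2 = 1 ↦ 3  ≥
p1 = 3, p2 = 2 ↦ 3  ≥
p1 = 3, p2 = 3 ↦ 3  ≥
So 7 of the 16 assignments meet the threshold.

7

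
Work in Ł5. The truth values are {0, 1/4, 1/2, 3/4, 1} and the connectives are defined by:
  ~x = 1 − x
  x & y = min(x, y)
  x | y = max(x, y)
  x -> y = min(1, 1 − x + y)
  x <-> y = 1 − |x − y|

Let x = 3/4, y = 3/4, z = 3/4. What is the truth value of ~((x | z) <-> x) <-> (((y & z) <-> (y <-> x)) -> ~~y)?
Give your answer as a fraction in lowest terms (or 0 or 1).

0

x | z = 3/4 | 3/4 = 3/4
(x | z) <-> x = 3/4 <-> 3/4 = 1
~((x | z) <-> x) = ~1 = 0
y & z = 3/4 & 3/4 = 3/4
y <-> x = 3/4 <-> 3/4 = 1
(y & z) <-> (y <-> x) = 3/4 <-> 1 = 3/4
~y = ~3/4 = 1/4
~~y = ~1/4 = 3/4
((y & z) <-> (y <-> x)) -> ~~y = 3/4 -> 3/4 = 1
~((x | z) <-> x) <-> (((y & z) <-> (y <-> x)) -> ~~y) = 0 <-> 1 = 0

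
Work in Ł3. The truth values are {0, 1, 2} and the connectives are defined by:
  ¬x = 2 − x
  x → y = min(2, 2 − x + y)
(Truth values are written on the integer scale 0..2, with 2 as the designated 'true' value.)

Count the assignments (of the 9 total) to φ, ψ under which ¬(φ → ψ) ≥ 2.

1

φ = 0, ψ = 0 ↦ 0  <
φ = 0, ψ = 1 ↦ 0  <
φ = 0, ψ = 2 ↦ 0  <
φ = 1, ψ = 0 ↦ 1  <
φ = 1, ψ = 1 ↦ 0  <
φ = 1, ψ = 2 ↦ 0  <
φ = 2, ψ = 0 ↦ 2  ≥
φ = 2, ψ = 1 ↦ 1  <
φ = 2, ψ = 2 ↦ 0  <
So 1 of the 9 assignments meets the threshold.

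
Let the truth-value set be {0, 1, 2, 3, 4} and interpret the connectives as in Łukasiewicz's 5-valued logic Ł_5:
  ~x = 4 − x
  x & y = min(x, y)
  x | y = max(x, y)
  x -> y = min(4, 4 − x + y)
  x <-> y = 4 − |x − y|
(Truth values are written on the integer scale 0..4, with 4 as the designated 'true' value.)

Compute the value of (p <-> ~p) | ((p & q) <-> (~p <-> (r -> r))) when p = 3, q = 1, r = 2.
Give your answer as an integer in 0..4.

4

~p = ~3 = 1
p <-> ~p = 3 <-> 1 = 2
p & q = 3 & 1 = 1
~p = ~3 = 1
r -> r = 2 -> 2 = 4
~p <-> (r -> r) = 1 <-> 4 = 1
(p & q) <-> (~p <-> (r -> r)) = 1 <-> 1 = 4
(p <-> ~p) | ((p & q) <-> (~p <-> (r -> r))) = 2 | 4 = 4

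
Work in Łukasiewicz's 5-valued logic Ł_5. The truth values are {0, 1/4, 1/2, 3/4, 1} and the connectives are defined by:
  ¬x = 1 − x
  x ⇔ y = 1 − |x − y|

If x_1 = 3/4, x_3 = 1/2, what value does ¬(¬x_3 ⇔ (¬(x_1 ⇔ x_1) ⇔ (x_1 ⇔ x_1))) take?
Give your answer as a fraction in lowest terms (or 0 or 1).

1/2

¬x_3 = ¬1/2 = 1/2
x_1 ⇔ x_1 = 3/4 ⇔ 3/4 = 1
¬(x_1 ⇔ x_1) = ¬1 = 0
x_1 ⇔ x_1 = 3/4 ⇔ 3/4 = 1
¬(x_1 ⇔ x_1) ⇔ (x_1 ⇔ x_1) = 0 ⇔ 1 = 0
¬x_3 ⇔ (¬(x_1 ⇔ x_1) ⇔ (x_1 ⇔ x_1)) = 1/2 ⇔ 0 = 1/2
¬(¬x_3 ⇔ (¬(x_1 ⇔ x_1) ⇔ (x_1 ⇔ x_1))) = ¬1/2 = 1/2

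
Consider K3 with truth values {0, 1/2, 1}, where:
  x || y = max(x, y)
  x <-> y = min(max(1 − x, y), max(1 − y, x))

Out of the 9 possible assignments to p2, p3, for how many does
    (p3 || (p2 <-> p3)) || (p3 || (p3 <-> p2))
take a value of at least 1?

p2 = 0, p3 = 0 ↦ 1  ≥
p2 = 0, p3 = 1/2 ↦ 1/2  <
p2 = 0, p3 = 1 ↦ 1  ≥
p2 = 1/2, p3 = 0 ↦ 1/2  <
p2 = 1/2, p3 = 1/2 ↦ 1/2  <
p2 = 1/2, p3 = 1 ↦ 1  ≥
p2 = 1, p3 = 0 ↦ 0  <
p2 = 1, p3 = 1/2 ↦ 1/2  <
p2 = 1, p3 = 1 ↦ 1  ≥
So 4 of the 9 assignments meet the threshold.

4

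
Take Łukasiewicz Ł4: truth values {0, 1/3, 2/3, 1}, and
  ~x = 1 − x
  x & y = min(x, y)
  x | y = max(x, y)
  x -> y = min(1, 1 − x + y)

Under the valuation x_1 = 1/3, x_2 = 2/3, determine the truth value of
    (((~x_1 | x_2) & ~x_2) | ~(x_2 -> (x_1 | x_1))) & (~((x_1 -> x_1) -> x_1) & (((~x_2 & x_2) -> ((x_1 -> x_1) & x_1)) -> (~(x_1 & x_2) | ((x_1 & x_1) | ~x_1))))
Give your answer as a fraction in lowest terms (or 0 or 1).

~x_1 = ~1/3 = 2/3
~x_1 | x_2 = 2/3 | 2/3 = 2/3
~x_2 = ~2/3 = 1/3
(~x_1 | x_2) & ~x_2 = 2/3 & 1/3 = 1/3
x_1 | x_1 = 1/3 | 1/3 = 1/3
x_2 -> (x_1 | x_1) = 2/3 -> 1/3 = 2/3
~(x_2 -> (x_1 | x_1)) = ~2/3 = 1/3
((~x_1 | x_2) & ~x_2) | ~(x_2 -> (x_1 | x_1)) = 1/3 | 1/3 = 1/3
x_1 -> x_1 = 1/3 -> 1/3 = 1
(x_1 -> x_1) -> x_1 = 1 -> 1/3 = 1/3
~((x_1 -> x_1) -> x_1) = ~1/3 = 2/3
~x_2 = ~2/3 = 1/3
~x_2 & x_2 = 1/3 & 2/3 = 1/3
x_1 -> x_1 = 1/3 -> 1/3 = 1
(x_1 -> x_1) & x_1 = 1 & 1/3 = 1/3
(~x_2 & x_2) -> ((x_1 -> x_1) & x_1) = 1/3 -> 1/3 = 1
x_1 & x_2 = 1/3 & 2/3 = 1/3
~(x_1 & x_2) = ~1/3 = 2/3
x_1 & x_1 = 1/3 & 1/3 = 1/3
~x_1 = ~1/3 = 2/3
(x_1 & x_1) | ~x_1 = 1/3 | 2/3 = 2/3
~(x_1 & x_2) | ((x_1 & x_1) | ~x_1) = 2/3 | 2/3 = 2/3
((~x_2 & x_2) -> ((x_1 -> x_1) & x_1)) -> (~(x_1 & x_2) | ((x_1 & x_1) | ~x_1)) = 1 -> 2/3 = 2/3
~((x_1 -> x_1) -> x_1) & (((~x_2 & x_2) -> ((x_1 -> x_1) & x_1)) -> (~(x_1 & x_2) | ((x_1 & x_1) | ~x_1))) = 2/3 & 2/3 = 2/3
(((~x_1 | x_2) & ~x_2) | ~(x_2 -> (x_1 | x_1))) & (~((x_1 -> x_1) -> x_1) & (((~x_2 & x_2) -> ((x_1 -> x_1) & x_1)) -> (~(x_1 & x_2) | ((x_1 & x_1) | ~x_1)))) = 1/3 & 2/3 = 1/3

1/3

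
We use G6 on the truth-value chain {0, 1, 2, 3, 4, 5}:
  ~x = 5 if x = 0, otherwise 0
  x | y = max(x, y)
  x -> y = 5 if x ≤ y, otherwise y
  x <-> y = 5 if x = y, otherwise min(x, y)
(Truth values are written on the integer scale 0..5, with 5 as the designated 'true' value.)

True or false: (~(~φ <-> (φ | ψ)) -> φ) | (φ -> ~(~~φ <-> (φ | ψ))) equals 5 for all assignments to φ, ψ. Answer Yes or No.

No

Counterexample: take φ = 1, ψ = 0.
~φ = ~1 = 0
φ | ψ = 1 | 0 = 1
~φ <-> (φ | ψ) = 0 <-> 1 = 0
~(~φ <-> (φ | ψ)) = ~0 = 5
~(~φ <-> (φ | ψ)) -> φ = 5 -> 1 = 1
~φ = ~1 = 0
~~φ = ~0 = 5
φ | ψ = 1 | 0 = 1
~~φ <-> (φ | ψ) = 5 <-> 1 = 1
~(~~φ <-> (φ | ψ)) = ~1 = 0
φ -> ~(~~φ <-> (φ | ψ)) = 1 -> 0 = 0
(~(~φ <-> (φ | ψ)) -> φ) | (φ -> ~(~~φ <-> (φ | ψ))) = 1 | 0 = 1
This gives 1 ≠ 5.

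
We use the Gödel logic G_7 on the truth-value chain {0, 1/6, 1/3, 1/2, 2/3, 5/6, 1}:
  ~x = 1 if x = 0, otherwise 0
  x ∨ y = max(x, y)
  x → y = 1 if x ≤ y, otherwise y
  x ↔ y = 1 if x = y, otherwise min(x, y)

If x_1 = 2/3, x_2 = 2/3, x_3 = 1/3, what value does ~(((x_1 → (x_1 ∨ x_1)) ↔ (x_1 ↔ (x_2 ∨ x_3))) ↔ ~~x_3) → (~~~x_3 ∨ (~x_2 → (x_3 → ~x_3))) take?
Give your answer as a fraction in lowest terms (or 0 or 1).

x_1 ∨ x_1 = 2/3 ∨ 2/3 = 2/3
x_1 → (x_1 ∨ x_1) = 2/3 → 2/3 = 1
x_2 ∨ x_3 = 2/3 ∨ 1/3 = 2/3
x_1 ↔ (x_2 ∨ x_3) = 2/3 ↔ 2/3 = 1
(x_1 → (x_1 ∨ x_1)) ↔ (x_1 ↔ (x_2 ∨ x_3)) = 1 ↔ 1 = 1
~x_3 = ~1/3 = 0
~~x_3 = ~0 = 1
((x_1 → (x_1 ∨ x_1)) ↔ (x_1 ↔ (x_2 ∨ x_3))) ↔ ~~x_3 = 1 ↔ 1 = 1
~(((x_1 → (x_1 ∨ x_1)) ↔ (x_1 ↔ (x_2 ∨ x_3))) ↔ ~~x_3) = ~1 = 0
~x_3 = ~1/3 = 0
~~x_3 = ~0 = 1
~~~x_3 = ~1 = 0
~x_2 = ~2/3 = 0
~x_3 = ~1/3 = 0
x_3 → ~x_3 = 1/3 → 0 = 0
~x_2 → (x_3 → ~x_3) = 0 → 0 = 1
~~~x_3 ∨ (~x_2 → (x_3 → ~x_3)) = 0 ∨ 1 = 1
~(((x_1 → (x_1 ∨ x_1)) ↔ (x_1 ↔ (x_2 ∨ x_3))) ↔ ~~x_3) → (~~~x_3 ∨ (~x_2 → (x_3 → ~x_3))) = 0 → 1 = 1

1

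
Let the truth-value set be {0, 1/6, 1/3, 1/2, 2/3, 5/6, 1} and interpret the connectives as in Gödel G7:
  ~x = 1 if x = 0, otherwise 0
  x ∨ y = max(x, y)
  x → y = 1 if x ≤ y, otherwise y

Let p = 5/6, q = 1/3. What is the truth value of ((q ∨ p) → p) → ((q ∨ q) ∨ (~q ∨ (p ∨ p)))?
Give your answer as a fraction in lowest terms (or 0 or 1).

q ∨ p = 1/3 ∨ 5/6 = 5/6
(q ∨ p) → p = 5/6 → 5/6 = 1
q ∨ q = 1/3 ∨ 1/3 = 1/3
~q = ~1/3 = 0
p ∨ p = 5/6 ∨ 5/6 = 5/6
~q ∨ (p ∨ p) = 0 ∨ 5/6 = 5/6
(q ∨ q) ∨ (~q ∨ (p ∨ p)) = 1/3 ∨ 5/6 = 5/6
((q ∨ p) → p) → ((q ∨ q) ∨ (~q ∨ (p ∨ p))) = 1 → 5/6 = 5/6

5/6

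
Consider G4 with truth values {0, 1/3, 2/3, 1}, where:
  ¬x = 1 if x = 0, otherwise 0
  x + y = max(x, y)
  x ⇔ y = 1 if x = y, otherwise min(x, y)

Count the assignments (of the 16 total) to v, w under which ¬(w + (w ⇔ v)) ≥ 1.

v = 0, w = 0 ↦ 0  <
v = 0, w = 1/3 ↦ 0  <
v = 0, w = 2/3 ↦ 0  <
v = 0, w = 1 ↦ 0  <
v = 1/3, w = 0 ↦ 1  ≥
v = 1/3, w = 1/3 ↦ 0  <
v = 1/3, w = 2/3 ↦ 0  <
v = 1/3, w = 1 ↦ 0  <
v = 2/3, w = 0 ↦ 1  ≥
v = 2/3, w = 1/3 ↦ 0  <
v = 2/3, w = 2/3 ↦ 0  <
v = 2/3, w = 1 ↦ 0  <
v = 1, w = 0 ↦ 1  ≥
v = 1, w = 1/3 ↦ 0  <
v = 1, w = 2/3 ↦ 0  <
v = 1, w = 1 ↦ 0  <
So 3 of the 16 assignments meet the threshold.

3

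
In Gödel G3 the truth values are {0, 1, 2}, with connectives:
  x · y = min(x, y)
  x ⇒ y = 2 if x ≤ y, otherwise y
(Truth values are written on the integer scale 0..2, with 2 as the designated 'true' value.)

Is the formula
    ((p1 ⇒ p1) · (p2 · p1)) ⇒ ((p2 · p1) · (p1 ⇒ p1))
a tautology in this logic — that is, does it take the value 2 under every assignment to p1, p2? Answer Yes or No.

p1 = 0, p2 = 0 ↦ 2
p1 = 0, p2 = 1 ↦ 2
p1 = 0, p2 = 2 ↦ 2
p1 = 1, p2 = 0 ↦ 2
p1 = 1, p2 = 1 ↦ 2
p1 = 1, p2 = 2 ↦ 2
p1 = 2, p2 = 0 ↦ 2
p1 = 2, p2 = 1 ↦ 2
p1 = 2, p2 = 2 ↦ 2
Every assignment gives a value ≥ 2.

Yes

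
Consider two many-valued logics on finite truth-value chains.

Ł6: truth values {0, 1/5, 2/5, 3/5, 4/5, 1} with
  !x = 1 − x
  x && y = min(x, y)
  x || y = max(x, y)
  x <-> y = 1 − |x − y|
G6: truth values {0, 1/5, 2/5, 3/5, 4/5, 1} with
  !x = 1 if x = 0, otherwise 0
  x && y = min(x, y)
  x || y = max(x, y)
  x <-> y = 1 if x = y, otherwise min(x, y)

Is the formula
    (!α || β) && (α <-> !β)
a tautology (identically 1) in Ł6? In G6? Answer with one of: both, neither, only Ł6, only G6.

In Ł6: at α = 0, β = 0 the value is 0 — not a tautology.
In G6: at α = 0, β = 0 the value is 0 — not a tautology.

neither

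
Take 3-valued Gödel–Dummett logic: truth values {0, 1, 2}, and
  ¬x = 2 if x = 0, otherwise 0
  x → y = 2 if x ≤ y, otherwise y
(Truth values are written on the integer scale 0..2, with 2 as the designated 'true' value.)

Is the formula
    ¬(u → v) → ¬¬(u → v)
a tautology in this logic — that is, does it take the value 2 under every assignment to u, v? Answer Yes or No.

No

Counterexample: take u = 1, v = 0.
u → v = 1 → 0 = 0
¬(u → v) = ¬0 = 2
¬(u → v) = ¬0 = 2
¬¬(u → v) = ¬2 = 0
¬(u → v) → ¬¬(u → v) = 2 → 0 = 0
This gives 0 ≠ 2.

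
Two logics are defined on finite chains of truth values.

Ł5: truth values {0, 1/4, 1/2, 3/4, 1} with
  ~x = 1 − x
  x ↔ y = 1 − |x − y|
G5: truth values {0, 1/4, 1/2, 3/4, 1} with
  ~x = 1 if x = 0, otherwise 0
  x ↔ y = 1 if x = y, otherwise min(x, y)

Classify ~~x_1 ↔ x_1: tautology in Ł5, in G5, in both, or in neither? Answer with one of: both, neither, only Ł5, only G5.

only Ł5

In Ł5: every assignment gives 1 — tautology.
In G5: at x_1 = 1/4 the value is 1/4 — not a tautology.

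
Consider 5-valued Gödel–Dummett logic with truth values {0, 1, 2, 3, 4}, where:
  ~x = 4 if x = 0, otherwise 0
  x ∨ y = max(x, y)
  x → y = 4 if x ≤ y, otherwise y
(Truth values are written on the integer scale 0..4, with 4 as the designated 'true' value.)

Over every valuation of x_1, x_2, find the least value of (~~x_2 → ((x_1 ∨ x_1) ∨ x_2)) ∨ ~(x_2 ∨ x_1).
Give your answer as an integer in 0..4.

Take x_1 = 0, x_2 = 1:
~x_2 = ~1 = 0
~~x_2 = ~0 = 4
x_1 ∨ x_1 = 0 ∨ 0 = 0
(x_1 ∨ x_1) ∨ x_2 = 0 ∨ 1 = 1
~~x_2 → ((x_1 ∨ x_1) ∨ x_2) = 4 → 1 = 1
x_2 ∨ x_1 = 1 ∨ 0 = 1
~(x_2 ∨ x_1) = ~1 = 0
(~~x_2 → ((x_1 ∨ x_1) ∨ x_2)) ∨ ~(x_2 ∨ x_1) = 1 ∨ 0 = 1
No assignment yields a value below 1, so this is the minimum.

1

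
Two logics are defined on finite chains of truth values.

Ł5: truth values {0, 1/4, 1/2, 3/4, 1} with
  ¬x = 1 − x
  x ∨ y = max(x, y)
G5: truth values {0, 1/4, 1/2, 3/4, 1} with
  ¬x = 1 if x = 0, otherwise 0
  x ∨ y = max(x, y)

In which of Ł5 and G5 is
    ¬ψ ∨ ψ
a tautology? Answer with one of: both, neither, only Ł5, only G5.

In Ł5: at ψ = 1/4 the value is 3/4 — not a tautology.
In G5: at ψ = 1/4 the value is 1/4 — not a tautology.

neither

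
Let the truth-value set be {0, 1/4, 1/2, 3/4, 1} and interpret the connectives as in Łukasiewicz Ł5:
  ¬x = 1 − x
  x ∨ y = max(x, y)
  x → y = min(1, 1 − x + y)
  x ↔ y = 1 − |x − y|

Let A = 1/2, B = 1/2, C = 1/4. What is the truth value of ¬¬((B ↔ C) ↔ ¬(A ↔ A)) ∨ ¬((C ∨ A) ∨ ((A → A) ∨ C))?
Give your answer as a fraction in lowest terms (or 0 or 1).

B ↔ C = 1/2 ↔ 1/4 = 3/4
A ↔ A = 1/2 ↔ 1/2 = 1
¬(A ↔ A) = ¬1 = 0
(B ↔ C) ↔ ¬(A ↔ A) = 3/4 ↔ 0 = 1/4
¬((B ↔ C) ↔ ¬(A ↔ A)) = ¬1/4 = 3/4
¬¬((B ↔ C) ↔ ¬(A ↔ A)) = ¬3/4 = 1/4
C ∨ A = 1/4 ∨ 1/2 = 1/2
A → A = 1/2 → 1/2 = 1
(A → A) ∨ C = 1 ∨ 1/4 = 1
(C ∨ A) ∨ ((A → A) ∨ C) = 1/2 ∨ 1 = 1
¬((C ∨ A) ∨ ((A → A) ∨ C)) = ¬1 = 0
¬¬((B ↔ C) ↔ ¬(A ↔ A)) ∨ ¬((C ∨ A) ∨ ((A → A) ∨ C)) = 1/4 ∨ 0 = 1/4

1/4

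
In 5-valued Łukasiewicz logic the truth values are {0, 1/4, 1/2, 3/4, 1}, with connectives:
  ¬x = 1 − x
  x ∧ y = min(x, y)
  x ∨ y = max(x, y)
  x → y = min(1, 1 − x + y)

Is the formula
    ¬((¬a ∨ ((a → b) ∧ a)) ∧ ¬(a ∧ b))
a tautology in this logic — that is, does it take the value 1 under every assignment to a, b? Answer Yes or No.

Counterexample: take a = 0, b = 0.
¬a = ¬0 = 1
a → b = 0 → 0 = 1
(a → b) ∧ a = 1 ∧ 0 = 0
¬a ∨ ((a → b) ∧ a) = 1 ∨ 0 = 1
a ∧ b = 0 ∧ 0 = 0
¬(a ∧ b) = ¬0 = 1
(¬a ∨ ((a → b) ∧ a)) ∧ ¬(a ∧ b) = 1 ∧ 1 = 1
¬((¬a ∨ ((a → b) ∧ a)) ∧ ¬(a ∧ b)) = ¬1 = 0
This gives 0 ≠ 1.

No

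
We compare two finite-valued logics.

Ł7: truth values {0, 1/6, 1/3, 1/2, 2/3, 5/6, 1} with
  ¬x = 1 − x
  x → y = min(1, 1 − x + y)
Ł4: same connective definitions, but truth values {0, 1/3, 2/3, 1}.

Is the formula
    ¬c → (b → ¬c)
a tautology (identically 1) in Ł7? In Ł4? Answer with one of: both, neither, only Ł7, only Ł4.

both

In Ł7: every assignment gives 1 — tautology.
In Ł4: every assignment gives 1 — tautology.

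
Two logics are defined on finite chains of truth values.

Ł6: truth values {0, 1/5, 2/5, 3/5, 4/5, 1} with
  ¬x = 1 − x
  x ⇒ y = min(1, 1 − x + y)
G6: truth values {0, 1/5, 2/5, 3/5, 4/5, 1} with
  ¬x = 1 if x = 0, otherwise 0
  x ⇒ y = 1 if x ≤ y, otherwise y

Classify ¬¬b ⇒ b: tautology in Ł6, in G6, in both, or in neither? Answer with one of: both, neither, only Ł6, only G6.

In Ł6: every assignment gives 1 — tautology.
In G6: at b = 1/5 the value is 1/5 — not a tautology.

only Ł6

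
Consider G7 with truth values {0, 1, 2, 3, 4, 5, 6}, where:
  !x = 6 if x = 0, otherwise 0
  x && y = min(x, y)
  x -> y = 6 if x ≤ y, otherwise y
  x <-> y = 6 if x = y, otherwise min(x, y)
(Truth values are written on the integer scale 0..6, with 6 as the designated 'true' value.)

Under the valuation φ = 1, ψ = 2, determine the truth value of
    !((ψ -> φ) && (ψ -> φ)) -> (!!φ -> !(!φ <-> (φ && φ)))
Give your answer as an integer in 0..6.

ψ -> φ = 2 -> 1 = 1
ψ -> φ = 2 -> 1 = 1
(ψ -> φ) && (ψ -> φ) = 1 && 1 = 1
!((ψ -> φ) && (ψ -> φ)) = !1 = 0
!φ = !1 = 0
!!φ = !0 = 6
!φ = !1 = 0
φ && φ = 1 && 1 = 1
!φ <-> (φ && φ) = 0 <-> 1 = 0
!(!φ <-> (φ && φ)) = !0 = 6
!!φ -> !(!φ <-> (φ && φ)) = 6 -> 6 = 6
!((ψ -> φ) && (ψ -> φ)) -> (!!φ -> !(!φ <-> (φ && φ))) = 0 -> 6 = 6

6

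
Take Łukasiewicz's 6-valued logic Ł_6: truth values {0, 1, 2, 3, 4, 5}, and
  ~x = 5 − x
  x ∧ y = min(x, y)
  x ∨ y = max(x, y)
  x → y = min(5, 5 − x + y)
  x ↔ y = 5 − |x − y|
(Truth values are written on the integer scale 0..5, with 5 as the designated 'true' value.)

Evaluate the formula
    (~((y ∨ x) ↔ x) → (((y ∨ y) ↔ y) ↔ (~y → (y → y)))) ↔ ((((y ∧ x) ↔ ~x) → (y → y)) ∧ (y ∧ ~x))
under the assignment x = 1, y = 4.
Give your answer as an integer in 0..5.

4

y ∨ x = 4 ∨ 1 = 4
(y ∨ x) ↔ x = 4 ↔ 1 = 2
~((y ∨ x) ↔ x) = ~2 = 3
y ∨ y = 4 ∨ 4 = 4
(y ∨ y) ↔ y = 4 ↔ 4 = 5
~y = ~4 = 1
y → y = 4 → 4 = 5
~y → (y → y) = 1 → 5 = 5
((y ∨ y) ↔ y) ↔ (~y → (y → y)) = 5 ↔ 5 = 5
~((y ∨ x) ↔ x) → (((y ∨ y) ↔ y) ↔ (~y → (y → y))) = 3 → 5 = 5
y ∧ x = 4 ∧ 1 = 1
~x = ~1 = 4
(y ∧ x) ↔ ~x = 1 ↔ 4 = 2
y → y = 4 → 4 = 5
((y ∧ x) ↔ ~x) → (y → y) = 2 → 5 = 5
~x = ~1 = 4
y ∧ ~x = 4 ∧ 4 = 4
(((y ∧ x) ↔ ~x) → (y → y)) ∧ (y ∧ ~x) = 5 ∧ 4 = 4
(~((y ∨ x) ↔ x) → (((y ∨ y) ↔ y) ↔ (~y → (y → y)))) ↔ ((((y ∧ x) ↔ ~x) → (y → y)) ∧ (y ∧ ~x)) = 5 ↔ 4 = 4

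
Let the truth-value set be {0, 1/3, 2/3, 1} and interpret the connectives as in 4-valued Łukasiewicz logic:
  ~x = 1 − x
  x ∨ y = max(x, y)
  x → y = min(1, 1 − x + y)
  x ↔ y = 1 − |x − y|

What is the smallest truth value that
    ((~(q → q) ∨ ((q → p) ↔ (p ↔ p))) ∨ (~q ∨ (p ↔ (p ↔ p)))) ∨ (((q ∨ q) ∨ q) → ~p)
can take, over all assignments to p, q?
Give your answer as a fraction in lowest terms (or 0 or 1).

Take p = 1/3, q = 1:
q → q = 1 → 1 = 1
~(q → q) = ~1 = 0
q → p = 1 → 1/3 = 1/3
p ↔ p = 1/3 ↔ 1/3 = 1
(q → p) ↔ (p ↔ p) = 1/3 ↔ 1 = 1/3
~(q → q) ∨ ((q → p) ↔ (p ↔ p)) = 0 ∨ 1/3 = 1/3
~q = ~1 = 0
p ↔ p = 1/3 ↔ 1/3 = 1
p ↔ (p ↔ p) = 1/3 ↔ 1 = 1/3
~q ∨ (p ↔ (p ↔ p)) = 0 ∨ 1/3 = 1/3
(~(q → q) ∨ ((q → p) ↔ (p ↔ p))) ∨ (~q ∨ (p ↔ (p ↔ p))) = 1/3 ∨ 1/3 = 1/3
q ∨ q = 1 ∨ 1 = 1
(q ∨ q) ∨ q = 1 ∨ 1 = 1
~p = ~1/3 = 2/3
((q ∨ q) ∨ q) → ~p = 1 → 2/3 = 2/3
((~(q → q) ∨ ((q → p) ↔ (p ↔ p))) ∨ (~q ∨ (p ↔ (p ↔ p)))) ∨ (((q ∨ q) ∨ q) → ~p) = 1/3 ∨ 2/3 = 2/3
No assignment yields a value below 2/3, so this is the minimum.

2/3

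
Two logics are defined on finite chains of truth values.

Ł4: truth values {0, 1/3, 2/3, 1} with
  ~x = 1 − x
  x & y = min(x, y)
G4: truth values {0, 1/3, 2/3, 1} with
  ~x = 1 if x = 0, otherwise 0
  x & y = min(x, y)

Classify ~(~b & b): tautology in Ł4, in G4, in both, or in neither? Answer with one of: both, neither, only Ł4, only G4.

In Ł4: at b = 1/3 the value is 2/3 — not a tautology.
In G4: every assignment gives 1 — tautology.

only G4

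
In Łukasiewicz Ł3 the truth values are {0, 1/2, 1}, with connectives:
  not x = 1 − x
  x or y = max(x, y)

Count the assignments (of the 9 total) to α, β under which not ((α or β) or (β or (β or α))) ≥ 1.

1

α = 0, β = 0 ↦ 1  ≥
α = 0, β = 1/2 ↦ 1/2  <
α = 0, β = 1 ↦ 0  <
α = 1/2, β = 0 ↦ 1/2  <
α = 1/2, β = 1/2 ↦ 1/2  <
α = 1/2, β = 1 ↦ 0  <
α = 1, β = 0 ↦ 0  <
α = 1, β = 1/2 ↦ 0  <
α = 1, β = 1 ↦ 0  <
So 1 of the 9 assignments meets the threshold.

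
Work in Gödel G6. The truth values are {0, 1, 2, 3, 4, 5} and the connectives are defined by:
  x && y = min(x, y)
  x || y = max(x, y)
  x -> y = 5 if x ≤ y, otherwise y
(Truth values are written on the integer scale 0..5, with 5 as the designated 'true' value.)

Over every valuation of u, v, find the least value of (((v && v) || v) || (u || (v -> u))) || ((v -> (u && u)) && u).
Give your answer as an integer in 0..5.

1

Take u = 0, v = 1:
v && v = 1 && 1 = 1
(v && v) || v = 1 || 1 = 1
v -> u = 1 -> 0 = 0
u || (v -> u) = 0 || 0 = 0
((v && v) || v) || (u || (v -> u)) = 1 || 0 = 1
u && u = 0 && 0 = 0
v -> (u && u) = 1 -> 0 = 0
(v -> (u && u)) && u = 0 && 0 = 0
(((v && v) || v) || (u || (v -> u))) || ((v -> (u && u)) && u) = 1 || 0 = 1
No assignment yields a value below 1, so this is the minimum.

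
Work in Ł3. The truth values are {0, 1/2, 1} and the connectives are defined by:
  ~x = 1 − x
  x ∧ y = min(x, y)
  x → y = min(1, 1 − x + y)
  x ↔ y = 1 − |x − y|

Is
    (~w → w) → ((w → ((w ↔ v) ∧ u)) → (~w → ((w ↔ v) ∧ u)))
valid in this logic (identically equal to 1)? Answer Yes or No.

At u = 0, v = 0, w = 1/2, for instance:
~w = ~1/2 = 1/2
~w → w = 1/2 → 1/2 = 1
w ↔ v = 1/2 ↔ 0 = 1/2
(w ↔ v) ∧ u = 1/2 ∧ 0 = 0
w → ((w ↔ v) ∧ u) = 1/2 → 0 = 1/2
~w → ((w ↔ v) ∧ u) = 1/2 → 0 = 1/2
(w → ((w ↔ v) ∧ u)) → (~w → ((w ↔ v) ∧ u)) = 1/2 → 1/2 = 1
(~w → w) → ((w → ((w ↔ v) ∧ u)) → (~w → ((w ↔ v) ∧ u))) = 1 → 1 = 1
and checking the remaining 26 assignments likewise gives ≥ 1 in every case.

Yes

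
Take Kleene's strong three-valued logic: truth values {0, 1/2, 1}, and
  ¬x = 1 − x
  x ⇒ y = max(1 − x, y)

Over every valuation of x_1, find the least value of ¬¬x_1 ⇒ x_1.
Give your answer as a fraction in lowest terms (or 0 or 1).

1/2

Take x_1 = 1/2:
¬x_1 = ¬1/2 = 1/2
¬¬x_1 = ¬1/2 = 1/2
¬¬x_1 ⇒ x_1 = 1/2 ⇒ 1/2 = 1/2
No assignment yields a value below 1/2, so this is the minimum.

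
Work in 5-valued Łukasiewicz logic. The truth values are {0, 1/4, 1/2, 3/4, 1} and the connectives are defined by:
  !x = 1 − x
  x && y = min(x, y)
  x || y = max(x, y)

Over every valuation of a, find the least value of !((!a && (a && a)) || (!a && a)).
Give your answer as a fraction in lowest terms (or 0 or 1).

Take a = 1/2:
!a = !1/2 = 1/2
a && a = 1/2 && 1/2 = 1/2
!a && (a && a) = 1/2 && 1/2 = 1/2
!a = !1/2 = 1/2
!a && a = 1/2 && 1/2 = 1/2
(!a && (a && a)) || (!a && a) = 1/2 || 1/2 = 1/2
!((!a && (a && a)) || (!a && a)) = !1/2 = 1/2
No assignment yields a value below 1/2, so this is the minimum.

1/2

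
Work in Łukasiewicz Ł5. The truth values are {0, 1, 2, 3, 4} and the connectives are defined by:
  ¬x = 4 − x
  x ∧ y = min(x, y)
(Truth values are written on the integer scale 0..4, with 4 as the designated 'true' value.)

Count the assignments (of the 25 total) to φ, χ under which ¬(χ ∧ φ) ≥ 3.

16

value 4: 9 assignments (counts)
value 3: 7 assignments (counts)
value 2: 5 assignments
value 1: 3 assignments
value 0: 1 assignment
So 16 of the 25 assignments meet the threshold.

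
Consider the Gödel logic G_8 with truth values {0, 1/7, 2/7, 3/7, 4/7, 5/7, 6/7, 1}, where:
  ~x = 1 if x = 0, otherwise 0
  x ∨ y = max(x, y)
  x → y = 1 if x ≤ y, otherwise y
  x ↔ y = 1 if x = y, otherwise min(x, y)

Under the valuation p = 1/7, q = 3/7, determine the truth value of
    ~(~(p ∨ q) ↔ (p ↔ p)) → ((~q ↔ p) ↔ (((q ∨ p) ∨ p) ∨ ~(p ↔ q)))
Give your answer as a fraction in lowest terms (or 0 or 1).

p ∨ q = 1/7 ∨ 3/7 = 3/7
~(p ∨ q) = ~3/7 = 0
p ↔ p = 1/7 ↔ 1/7 = 1
~(p ∨ q) ↔ (p ↔ p) = 0 ↔ 1 = 0
~(~(p ∨ q) ↔ (p ↔ p)) = ~0 = 1
~q = ~3/7 = 0
~q ↔ p = 0 ↔ 1/7 = 0
q ∨ p = 3/7 ∨ 1/7 = 3/7
(q ∨ p) ∨ p = 3/7 ∨ 1/7 = 3/7
p ↔ q = 1/7 ↔ 3/7 = 1/7
~(p ↔ q) = ~1/7 = 0
((q ∨ p) ∨ p) ∨ ~(p ↔ q) = 3/7 ∨ 0 = 3/7
(~q ↔ p) ↔ (((q ∨ p) ∨ p) ∨ ~(p ↔ q)) = 0 ↔ 3/7 = 0
~(~(p ∨ q) ↔ (p ↔ p)) → ((~q ↔ p) ↔ (((q ∨ p) ∨ p) ∨ ~(p ↔ q))) = 1 → 0 = 0

0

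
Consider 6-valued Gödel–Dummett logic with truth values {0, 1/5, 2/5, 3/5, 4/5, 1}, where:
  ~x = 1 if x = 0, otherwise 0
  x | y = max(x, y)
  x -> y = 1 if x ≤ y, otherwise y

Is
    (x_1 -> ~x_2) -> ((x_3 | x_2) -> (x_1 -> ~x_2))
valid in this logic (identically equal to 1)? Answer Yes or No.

At x_1 = 4/5, x_2 = 1, x_3 = 2/5, for instance:
~x_2 = ~1 = 0
x_1 -> ~x_2 = 4/5 -> 0 = 0
x_3 | x_2 = 2/5 | 1 = 1
(x_3 | x_2) -> (x_1 -> ~x_2) = 1 -> 0 = 0
(x_1 -> ~x_2) -> ((x_3 | x_2) -> (x_1 -> ~x_2)) = 0 -> 0 = 1
and checking the remaining 215 assignments likewise gives ≥ 1 in every case.

Yes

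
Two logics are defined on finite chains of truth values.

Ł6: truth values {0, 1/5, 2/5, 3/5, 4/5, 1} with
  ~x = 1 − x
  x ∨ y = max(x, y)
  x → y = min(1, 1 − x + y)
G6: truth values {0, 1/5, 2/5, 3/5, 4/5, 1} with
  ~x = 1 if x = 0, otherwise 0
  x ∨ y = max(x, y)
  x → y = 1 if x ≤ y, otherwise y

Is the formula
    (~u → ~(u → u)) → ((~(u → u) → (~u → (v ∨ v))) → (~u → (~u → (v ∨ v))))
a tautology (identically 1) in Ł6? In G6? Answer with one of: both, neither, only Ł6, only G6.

In Ł6: every assignment gives 1 — tautology.
In G6: every assignment gives 1 — tautology.

both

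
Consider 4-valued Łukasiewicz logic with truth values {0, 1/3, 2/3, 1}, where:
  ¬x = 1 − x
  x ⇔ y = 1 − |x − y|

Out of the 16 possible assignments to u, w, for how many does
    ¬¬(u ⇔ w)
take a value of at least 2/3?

10

u = 0, w = 0 ↦ 1  ≥
u = 0, w = 1/3 ↦ 2/3  ≥
u = 0, w = 2/3 ↦ 1/3  <
u = 0, w = 1 ↦ 0  <
u = 1/3, w = 0 ↦ 2/3  ≥
u = 1/3, w = 1/3 ↦ 1  ≥
u = 1/3, w = 2/3 ↦ 2/3  ≥
u = 1/3, w = 1 ↦ 1/3  <
u = 2/3, w = 0 ↦ 1/3  <
u = 2/3, w = 1/3 ↦ 2/3  ≥
u = 2/3, w = 2/3 ↦ 1  ≥
u = 2/3, w = 1 ↦ 2/3  ≥
u = 1, w = 0 ↦ 0  <
u = 1, w = 1/3 ↦ 1/3  <
u = 1, w = 2/3 ↦ 2/3  ≥
u = 1, w = 1 ↦ 1  ≥
So 10 of the 16 assignments meet the threshold.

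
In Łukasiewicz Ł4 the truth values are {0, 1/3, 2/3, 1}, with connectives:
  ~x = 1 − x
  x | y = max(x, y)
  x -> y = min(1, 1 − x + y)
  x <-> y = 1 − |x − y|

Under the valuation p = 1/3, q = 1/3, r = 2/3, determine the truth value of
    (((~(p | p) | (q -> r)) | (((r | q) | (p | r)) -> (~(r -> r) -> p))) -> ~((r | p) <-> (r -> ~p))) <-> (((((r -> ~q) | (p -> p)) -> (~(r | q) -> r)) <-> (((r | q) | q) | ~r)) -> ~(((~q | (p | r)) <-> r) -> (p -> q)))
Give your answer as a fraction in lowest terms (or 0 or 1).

1

p | p = 1/3 | 1/3 = 1/3
~(p | p) = ~1/3 = 2/3
q -> r = 1/3 -> 2/3 = 1
~(p | p) | (q -> r) = 2/3 | 1 = 1
r | q = 2/3 | 1/3 = 2/3
p | r = 1/3 | 2/3 = 2/3
(r | q) | (p | r) = 2/3 | 2/3 = 2/3
r -> r = 2/3 -> 2/3 = 1
~(r -> r) = ~1 = 0
~(r -> r) -> p = 0 -> 1/3 = 1
((r | q) | (p | r)) -> (~(r -> r) -> p) = 2/3 -> 1 = 1
(~(p | p) | (q -> r)) | (((r | q) | (p | r)) -> (~(r -> r) -> p)) = 1 | 1 = 1
r | p = 2/3 | 1/3 = 2/3
~p = ~1/3 = 2/3
r -> ~p = 2/3 -> 2/3 = 1
(r | p) <-> (r -> ~p) = 2/3 <-> 1 = 2/3
~((r | p) <-> (r -> ~p)) = ~2/3 = 1/3
((~(p | p) | (q -> r)) | (((r | q) | (p | r)) -> (~(r -> r) -> p))) -> ~((r | p) <-> (r -> ~p)) = 1 -> 1/3 = 1/3
~q = ~1/3 = 2/3
r -> ~q = 2/3 -> 2/3 = 1
p -> p = 1/3 -> 1/3 = 1
(r -> ~q) | (p -> p) = 1 | 1 = 1
r | q = 2/3 | 1/3 = 2/3
~(r | q) = ~2/3 = 1/3
~(r | q) -> r = 1/3 -> 2/3 = 1
((r -> ~q) | (p -> p)) -> (~(r | q) -> r) = 1 -> 1 = 1
r | q = 2/3 | 1/3 = 2/3
(r | q) | q = 2/3 | 1/3 = 2/3
~r = ~2/3 = 1/3
((r | q) | q) | ~r = 2/3 | 1/3 = 2/3
(((r -> ~q) | (p -> p)) -> (~(r | q) -> r)) <-> (((r | q) | q) | ~r) = 1 <-> 2/3 = 2/3
~q = ~1/3 = 2/3
p | r = 1/3 | 2/3 = 2/3
~q | (p | r) = 2/3 | 2/3 = 2/3
(~q | (p | r)) <-> r = 2/3 <-> 2/3 = 1
p -> q = 1/3 -> 1/3 = 1
((~q | (p | r)) <-> r) -> (p -> q) = 1 -> 1 = 1
~(((~q | (p | r)) <-> r) -> (p -> q)) = ~1 = 0
((((r -> ~q) | (p -> p)) -> (~(r | q) -> r)) <-> (((r | q) | q) | ~r)) -> ~(((~q | (p | r)) <-> r) -> (p -> q)) = 2/3 -> 0 = 1/3
(((~(p | p) | (q -> r)) | (((r | q) | (p | r)) -> (~(r -> r) -> p))) -> ~((r | p) <-> (r -> ~p))) <-> (((((r -> ~q) | (p -> p)) -> (~(r | q) -> r)) <-> (((r | q) | q) | ~r)) -> ~(((~q | (p | r)) <-> r) -> (p -> q))) = 1/3 <-> 1/3 = 1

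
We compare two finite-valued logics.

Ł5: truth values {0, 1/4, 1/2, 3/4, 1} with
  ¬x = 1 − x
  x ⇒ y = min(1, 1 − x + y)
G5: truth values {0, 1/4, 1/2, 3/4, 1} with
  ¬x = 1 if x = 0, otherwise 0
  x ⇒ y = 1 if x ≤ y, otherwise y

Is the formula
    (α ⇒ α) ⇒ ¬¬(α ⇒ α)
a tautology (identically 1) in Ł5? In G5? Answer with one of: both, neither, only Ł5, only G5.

both

In Ł5: every assignment gives 1 — tautology.
In G5: every assignment gives 1 — tautology.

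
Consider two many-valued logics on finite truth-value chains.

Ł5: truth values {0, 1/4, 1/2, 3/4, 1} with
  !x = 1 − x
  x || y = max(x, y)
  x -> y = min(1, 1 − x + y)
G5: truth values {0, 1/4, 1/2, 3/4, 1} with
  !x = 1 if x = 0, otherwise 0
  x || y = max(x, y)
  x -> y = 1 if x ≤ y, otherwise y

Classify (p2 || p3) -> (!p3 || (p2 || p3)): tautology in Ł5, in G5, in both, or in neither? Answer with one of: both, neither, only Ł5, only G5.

In Ł5: every assignment gives 1 — tautology.
In G5: every assignment gives 1 — tautology.

both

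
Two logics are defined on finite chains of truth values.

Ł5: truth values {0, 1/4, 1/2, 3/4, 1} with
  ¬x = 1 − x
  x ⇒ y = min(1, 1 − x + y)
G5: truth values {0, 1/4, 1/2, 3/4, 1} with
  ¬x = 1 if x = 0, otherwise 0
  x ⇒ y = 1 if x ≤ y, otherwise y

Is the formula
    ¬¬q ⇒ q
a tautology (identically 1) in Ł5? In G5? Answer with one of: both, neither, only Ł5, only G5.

In Ł5: every assignment gives 1 — tautology.
In G5: at q = 1/4 the value is 1/4 — not a tautology.

only Ł5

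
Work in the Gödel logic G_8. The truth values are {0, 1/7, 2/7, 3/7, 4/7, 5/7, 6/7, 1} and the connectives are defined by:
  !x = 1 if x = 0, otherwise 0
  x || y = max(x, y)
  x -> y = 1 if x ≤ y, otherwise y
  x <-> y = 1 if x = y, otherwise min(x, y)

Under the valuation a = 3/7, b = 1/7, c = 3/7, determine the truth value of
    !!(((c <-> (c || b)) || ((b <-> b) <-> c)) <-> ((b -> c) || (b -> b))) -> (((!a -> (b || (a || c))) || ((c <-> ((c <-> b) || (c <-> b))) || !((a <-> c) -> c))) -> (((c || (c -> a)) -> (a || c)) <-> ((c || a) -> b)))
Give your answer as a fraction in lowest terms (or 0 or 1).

c || b = 3/7 || 1/7 = 3/7
c <-> (c || b) = 3/7 <-> 3/7 = 1
b <-> b = 1/7 <-> 1/7 = 1
(b <-> b) <-> c = 1 <-> 3/7 = 3/7
(c <-> (c || b)) || ((b <-> b) <-> c) = 1 || 3/7 = 1
b -> c = 1/7 -> 3/7 = 1
b -> b = 1/7 -> 1/7 = 1
(b -> c) || (b -> b) = 1 || 1 = 1
((c <-> (c || b)) || ((b <-> b) <-> c)) <-> ((b -> c) || (b -> b)) = 1 <-> 1 = 1
!(((c <-> (c || b)) || ((b <-> b) <-> c)) <-> ((b -> c) || (b -> b))) = !1 = 0
!!(((c <-> (c || b)) || ((b <-> b) <-> c)) <-> ((b -> c) || (b -> b))) = !0 = 1
!a = !3/7 = 0
a || c = 3/7 || 3/7 = 3/7
b || (a || c) = 1/7 || 3/7 = 3/7
!a -> (b || (a || c)) = 0 -> 3/7 = 1
c <-> b = 3/7 <-> 1/7 = 1/7
c <-> b = 3/7 <-> 1/7 = 1/7
(c <-> b) || (c <-> b) = 1/7 || 1/7 = 1/7
c <-> ((c <-> b) || (c <-> b)) = 3/7 <-> 1/7 = 1/7
a <-> c = 3/7 <-> 3/7 = 1
(a <-> c) -> c = 1 -> 3/7 = 3/7
!((a <-> c) -> c) = !3/7 = 0
(c <-> ((c <-> b) || (c <-> b))) || !((a <-> c) -> c) = 1/7 || 0 = 1/7
(!a -> (b || (a || c))) || ((c <-> ((c <-> b) || (c <-> b))) || !((a <-> c) -> c)) = 1 || 1/7 = 1
c -> a = 3/7 -> 3/7 = 1
c || (c -> a) = 3/7 || 1 = 1
a || c = 3/7 || 3/7 = 3/7
(c || (c -> a)) -> (a || c) = 1 -> 3/7 = 3/7
c || a = 3/7 || 3/7 = 3/7
(c || a) -> b = 3/7 -> 1/7 = 1/7
((c || (c -> a)) -> (a || c)) <-> ((c || a) -> b) = 3/7 <-> 1/7 = 1/7
((!a -> (b || (a || c))) || ((c <-> ((c <-> b) || (c <-> b))) || !((a <-> c) -> c))) -> (((c || (c -> a)) -> (a || c)) <-> ((c || a) -> b)) = 1 -> 1/7 = 1/7
!!(((c <-> (c || b)) || ((b <-> b) <-> c)) <-> ((b -> c) || (b -> b))) -> (((!a -> (b || (a || c))) || ((c <-> ((c <-> b) || (c <-> b))) || !((a <-> c) -> c))) -> (((c || (c -> a)) -> (a || c)) <-> ((c || a) -> b))) = 1 -> 1/7 = 1/7

1/7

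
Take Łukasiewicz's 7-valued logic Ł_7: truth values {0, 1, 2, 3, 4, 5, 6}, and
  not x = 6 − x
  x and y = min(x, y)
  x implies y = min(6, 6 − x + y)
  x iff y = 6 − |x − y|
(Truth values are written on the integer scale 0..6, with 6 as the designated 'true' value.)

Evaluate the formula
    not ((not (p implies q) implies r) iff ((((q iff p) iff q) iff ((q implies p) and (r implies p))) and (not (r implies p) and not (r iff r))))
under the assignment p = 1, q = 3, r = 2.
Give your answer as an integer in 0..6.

6

p implies q = 1 implies 3 = 6
not (p implies q) = not 6 = 0
not (p implies q) implies r = 0 implies 2 = 6
q iff p = 3 iff 1 = 4
(q iff p) iff q = 4 iff 3 = 5
q implies p = 3 implies 1 = 4
r implies p = 2 implies 1 = 5
(q implies p) and (r implies p) = 4 and 5 = 4
((q iff p) iff q) iff ((q implies p) and (r implies p)) = 5 iff 4 = 5
r implies p = 2 implies 1 = 5
not (r implies p) = not 5 = 1
r iff r = 2 iff 2 = 6
not (r iff r) = not 6 = 0
not (r implies p) and not (r iff r) = 1 and 0 = 0
(((q iff p) iff q) iff ((q implies p) and (r implies p))) and (not (r implies p) and not (r iff r)) = 5 and 0 = 0
(not (p implies q) implies r) iff ((((q iff p) iff q) iff ((q implies p) and (r implies p))) and (not (r implies p) and not (r iff r))) = 6 iff 0 = 0
not ((not (p implies q) implies r) iff ((((q iff p) iff q) iff ((q implies p) and (r implies p))) and (not (r implies p) and not (r iff r)))) = not 0 = 6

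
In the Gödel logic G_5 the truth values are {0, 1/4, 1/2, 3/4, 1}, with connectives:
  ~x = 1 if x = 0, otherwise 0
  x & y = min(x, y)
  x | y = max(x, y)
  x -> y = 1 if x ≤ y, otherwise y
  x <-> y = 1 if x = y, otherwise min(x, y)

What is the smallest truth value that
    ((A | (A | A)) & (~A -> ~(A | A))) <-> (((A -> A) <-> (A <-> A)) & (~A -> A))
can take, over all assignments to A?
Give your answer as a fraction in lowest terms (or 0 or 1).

Take A = 1/4:
A | A = 1/4 | 1/4 = 1/4
A | (A | A) = 1/4 | 1/4 = 1/4
~A = ~1/4 = 0
A | A = 1/4 | 1/4 = 1/4
~(A | A) = ~1/4 = 0
~A -> ~(A | A) = 0 -> 0 = 1
(A | (A | A)) & (~A -> ~(A | A)) = 1/4 & 1 = 1/4
A -> A = 1/4 -> 1/4 = 1
A <-> A = 1/4 <-> 1/4 = 1
(A -> A) <-> (A <-> A) = 1 <-> 1 = 1
~A = ~1/4 = 0
~A -> A = 0 -> 1/4 = 1
((A -> A) <-> (A <-> A)) & (~A -> A) = 1 & 1 = 1
((A | (A | A)) & (~A -> ~(A | A))) <-> (((A -> A) <-> (A <-> A)) & (~A -> A)) = 1/4 <-> 1 = 1/4
No assignment yields a value below 1/4, so this is the minimum.

1/4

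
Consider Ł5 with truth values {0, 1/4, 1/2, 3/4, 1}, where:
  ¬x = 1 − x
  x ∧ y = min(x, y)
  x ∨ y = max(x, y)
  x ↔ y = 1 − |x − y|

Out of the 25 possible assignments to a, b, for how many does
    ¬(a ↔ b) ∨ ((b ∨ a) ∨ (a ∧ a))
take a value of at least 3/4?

value 1: 9 assignments (counts)
value 3/4: 7 assignments (counts)
value 1/2: 5 assignments
value 1/4: 3 assignments
value 0: 1 assignment
So 16 of the 25 assignments meet the threshold.

16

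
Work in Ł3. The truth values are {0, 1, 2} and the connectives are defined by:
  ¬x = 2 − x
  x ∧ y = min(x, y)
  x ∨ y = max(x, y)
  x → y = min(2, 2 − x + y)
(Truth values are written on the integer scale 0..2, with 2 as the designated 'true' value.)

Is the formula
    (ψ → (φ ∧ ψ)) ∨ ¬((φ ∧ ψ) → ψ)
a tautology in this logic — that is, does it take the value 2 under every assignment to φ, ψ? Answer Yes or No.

Counterexample: take φ = 0, ψ = 1.
φ ∧ ψ = 0 ∧ 1 = 0
ψ → (φ ∧ ψ) = 1 → 0 = 1
(φ ∧ ψ) → ψ = 0 → 1 = 2
¬((φ ∧ ψ) → ψ) = ¬2 = 0
(ψ → (φ ∧ ψ)) ∨ ¬((φ ∧ ψ) → ψ) = 1 ∨ 0 = 1
This gives 1 ≠ 2.

No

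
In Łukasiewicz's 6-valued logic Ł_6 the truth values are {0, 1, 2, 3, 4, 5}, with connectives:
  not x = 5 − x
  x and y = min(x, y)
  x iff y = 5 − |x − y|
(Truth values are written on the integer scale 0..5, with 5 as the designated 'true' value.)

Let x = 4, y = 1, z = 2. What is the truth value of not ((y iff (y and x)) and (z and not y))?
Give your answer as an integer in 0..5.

y and x = 1 and 4 = 1
y iff (y and x) = 1 iff 1 = 5
not y = not 1 = 4
z and not y = 2 and 4 = 2
(y iff (y and x)) and (z and not y) = 5 and 2 = 2
not ((y iff (y and x)) and (z and not y)) = not 2 = 3

3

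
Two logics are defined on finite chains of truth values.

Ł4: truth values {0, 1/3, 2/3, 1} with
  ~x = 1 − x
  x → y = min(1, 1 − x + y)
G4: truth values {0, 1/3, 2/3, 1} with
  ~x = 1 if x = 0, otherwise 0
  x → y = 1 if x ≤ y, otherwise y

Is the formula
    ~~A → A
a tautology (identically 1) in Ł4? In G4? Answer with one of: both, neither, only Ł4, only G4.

only Ł4

In Ł4: every assignment gives 1 — tautology.
In G4: at A = 1/3 the value is 1/3 — not a tautology.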